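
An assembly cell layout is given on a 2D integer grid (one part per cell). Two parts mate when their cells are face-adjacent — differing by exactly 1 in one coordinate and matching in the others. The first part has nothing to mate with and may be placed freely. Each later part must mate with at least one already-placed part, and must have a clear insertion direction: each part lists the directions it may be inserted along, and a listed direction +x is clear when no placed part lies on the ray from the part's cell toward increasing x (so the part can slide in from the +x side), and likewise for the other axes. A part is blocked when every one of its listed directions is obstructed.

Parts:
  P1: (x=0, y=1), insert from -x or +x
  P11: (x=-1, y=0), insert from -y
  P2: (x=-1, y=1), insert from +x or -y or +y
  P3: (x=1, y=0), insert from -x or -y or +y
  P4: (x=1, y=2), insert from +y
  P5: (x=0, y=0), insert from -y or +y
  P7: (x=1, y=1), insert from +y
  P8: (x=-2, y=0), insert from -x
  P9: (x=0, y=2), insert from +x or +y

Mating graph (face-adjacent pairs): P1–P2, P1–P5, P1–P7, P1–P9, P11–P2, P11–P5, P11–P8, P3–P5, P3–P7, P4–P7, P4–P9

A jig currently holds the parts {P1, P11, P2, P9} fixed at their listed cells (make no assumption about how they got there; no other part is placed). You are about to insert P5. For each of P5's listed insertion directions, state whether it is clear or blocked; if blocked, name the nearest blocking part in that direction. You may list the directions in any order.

-y: ray from P5(0, 0) has no placed part ⇒ clear
+y: nearest on ray is P1@(0, 1) ⇒ blocked

+y: blocked by P1; -y: clear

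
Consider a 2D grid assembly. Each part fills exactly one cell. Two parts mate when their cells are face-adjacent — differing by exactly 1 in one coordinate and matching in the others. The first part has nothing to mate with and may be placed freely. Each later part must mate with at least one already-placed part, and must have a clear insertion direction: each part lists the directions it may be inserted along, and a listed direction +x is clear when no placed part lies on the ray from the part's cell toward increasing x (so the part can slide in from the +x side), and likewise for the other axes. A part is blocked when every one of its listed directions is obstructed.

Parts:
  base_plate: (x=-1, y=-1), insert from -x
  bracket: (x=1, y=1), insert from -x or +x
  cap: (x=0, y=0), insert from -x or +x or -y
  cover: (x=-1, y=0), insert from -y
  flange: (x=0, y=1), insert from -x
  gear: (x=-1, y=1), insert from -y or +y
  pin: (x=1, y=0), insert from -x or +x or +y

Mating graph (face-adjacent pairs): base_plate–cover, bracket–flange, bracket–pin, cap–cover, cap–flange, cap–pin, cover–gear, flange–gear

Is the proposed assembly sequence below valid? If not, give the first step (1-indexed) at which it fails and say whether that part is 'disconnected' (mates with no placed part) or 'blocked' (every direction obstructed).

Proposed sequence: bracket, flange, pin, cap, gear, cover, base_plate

Valid

1. bracket@(1, 1) [-x clear] — {bracket}
2. flange@(0, 1) [-x clear] — {bracket, flange}
3. pin@(1, 0) [-x clear] — {bracket, flange, pin}
4. cap@(0, 0) [-x clear] — {bracket, cap, flange, pin}
5. gear@(-1, 1) [-y clear] — {bracket, cap, flange, gear, pin}
6. cover@(-1, 0) [-y clear] — {bracket, cap, cover, flange, gear, pin}
7. base_plate@(-1, -1) [-x clear] — {base_plate, bracket, cap, cover, flange, gear, pin}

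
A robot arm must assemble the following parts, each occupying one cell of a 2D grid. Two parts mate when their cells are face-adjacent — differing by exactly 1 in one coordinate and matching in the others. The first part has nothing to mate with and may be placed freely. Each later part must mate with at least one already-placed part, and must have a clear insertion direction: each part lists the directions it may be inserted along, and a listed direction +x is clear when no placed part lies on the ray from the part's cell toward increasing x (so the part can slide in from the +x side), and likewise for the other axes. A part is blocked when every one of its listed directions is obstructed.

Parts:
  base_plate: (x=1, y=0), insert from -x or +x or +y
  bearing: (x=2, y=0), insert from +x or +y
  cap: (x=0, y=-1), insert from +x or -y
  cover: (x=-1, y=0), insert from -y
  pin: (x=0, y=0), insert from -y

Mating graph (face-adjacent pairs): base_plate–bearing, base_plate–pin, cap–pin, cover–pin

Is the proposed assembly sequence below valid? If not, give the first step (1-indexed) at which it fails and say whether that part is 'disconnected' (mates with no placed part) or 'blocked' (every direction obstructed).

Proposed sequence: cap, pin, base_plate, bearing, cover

1. cap@(0, -1) [+x clear] — {cap}
2. pin@(0, 0) — -y all obstructed ⇒ blocked

Invalid at step 2 (blocked)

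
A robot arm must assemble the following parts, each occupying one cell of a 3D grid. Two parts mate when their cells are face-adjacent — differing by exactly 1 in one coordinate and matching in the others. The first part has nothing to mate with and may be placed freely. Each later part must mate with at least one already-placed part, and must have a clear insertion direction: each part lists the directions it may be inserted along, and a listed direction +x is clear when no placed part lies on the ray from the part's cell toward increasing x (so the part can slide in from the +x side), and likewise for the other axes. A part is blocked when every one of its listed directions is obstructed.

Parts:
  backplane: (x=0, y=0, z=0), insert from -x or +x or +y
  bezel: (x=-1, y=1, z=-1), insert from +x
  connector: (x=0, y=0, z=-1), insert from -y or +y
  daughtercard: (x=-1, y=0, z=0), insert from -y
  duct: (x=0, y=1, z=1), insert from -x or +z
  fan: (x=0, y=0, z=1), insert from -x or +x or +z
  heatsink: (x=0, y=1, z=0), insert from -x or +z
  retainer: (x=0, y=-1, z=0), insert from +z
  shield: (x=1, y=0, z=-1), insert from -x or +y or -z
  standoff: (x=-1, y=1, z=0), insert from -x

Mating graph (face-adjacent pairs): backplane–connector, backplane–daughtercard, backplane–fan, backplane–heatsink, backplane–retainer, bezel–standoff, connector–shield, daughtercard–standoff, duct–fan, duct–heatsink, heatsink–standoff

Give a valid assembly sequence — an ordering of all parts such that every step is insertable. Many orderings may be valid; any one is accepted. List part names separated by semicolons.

1. retainer@(0, -1, 0) [+z clear] — {retainer}
2. backplane@(0, 0, 0) [-x clear] — {backplane, retainer}
3. daughtercard@(-1, 0, 0) [-y clear] — {backplane, daughtercard, retainer}
4. connector@(0, 0, -1) [-y clear] — {backplane, connector, daughtercard, retainer}
5. shield@(1, 0, -1) [+y clear] — {backplane, connector, daughtercard, retainer, shield}
6. standoff@(-1, 1, 0) [-x clear] — {backplane, connector, daughtercard, retainer, shield, standoff}
7. bezel@(-1, 1, -1) [+x clear] — {backplane, bezel, connector, daughtercard, retainer, shield, standoff}
8. fan@(0, 0, 1) [-x clear] — {backplane, bezel, connector, daughtercard, fan, retainer, shield, standoff}
9. heatsink@(0, 1, 0) [+z clear] — {backplane, bezel, connector, daughtercard, fan, heatsink, retainer, shield, standoff}
10. duct@(0, 1, 1) [-x clear] — {backplane, bezel, connector, daughtercard, duct, fan, heatsink, retainer, shield, standoff}

retainer; backplane; daughtercard; connector; shield; standoff; bezel; fan; heatsink; duct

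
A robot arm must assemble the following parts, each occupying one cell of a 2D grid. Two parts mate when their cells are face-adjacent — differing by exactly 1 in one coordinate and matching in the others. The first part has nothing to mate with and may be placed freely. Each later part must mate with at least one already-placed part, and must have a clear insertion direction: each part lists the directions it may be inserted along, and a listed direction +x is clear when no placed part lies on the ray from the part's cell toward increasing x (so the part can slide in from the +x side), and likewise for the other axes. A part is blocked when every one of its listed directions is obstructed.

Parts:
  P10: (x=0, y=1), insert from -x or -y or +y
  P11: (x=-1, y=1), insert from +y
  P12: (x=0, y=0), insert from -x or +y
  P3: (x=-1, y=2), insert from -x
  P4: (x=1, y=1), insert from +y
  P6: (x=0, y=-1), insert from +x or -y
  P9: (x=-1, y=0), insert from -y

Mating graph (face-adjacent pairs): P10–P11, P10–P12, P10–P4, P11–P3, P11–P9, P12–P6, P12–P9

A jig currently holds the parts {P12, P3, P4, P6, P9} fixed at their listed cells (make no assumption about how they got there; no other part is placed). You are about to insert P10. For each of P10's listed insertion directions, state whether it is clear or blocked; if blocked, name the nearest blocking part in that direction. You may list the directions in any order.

-x: ray from P10(0, 1) has no placed part ⇒ clear
-y: nearest on ray is P12@(0, 0) ⇒ blocked
+y: ray from P10(0, 1) has no placed part ⇒ clear

+y: clear; -x: clear; -y: blocked by P12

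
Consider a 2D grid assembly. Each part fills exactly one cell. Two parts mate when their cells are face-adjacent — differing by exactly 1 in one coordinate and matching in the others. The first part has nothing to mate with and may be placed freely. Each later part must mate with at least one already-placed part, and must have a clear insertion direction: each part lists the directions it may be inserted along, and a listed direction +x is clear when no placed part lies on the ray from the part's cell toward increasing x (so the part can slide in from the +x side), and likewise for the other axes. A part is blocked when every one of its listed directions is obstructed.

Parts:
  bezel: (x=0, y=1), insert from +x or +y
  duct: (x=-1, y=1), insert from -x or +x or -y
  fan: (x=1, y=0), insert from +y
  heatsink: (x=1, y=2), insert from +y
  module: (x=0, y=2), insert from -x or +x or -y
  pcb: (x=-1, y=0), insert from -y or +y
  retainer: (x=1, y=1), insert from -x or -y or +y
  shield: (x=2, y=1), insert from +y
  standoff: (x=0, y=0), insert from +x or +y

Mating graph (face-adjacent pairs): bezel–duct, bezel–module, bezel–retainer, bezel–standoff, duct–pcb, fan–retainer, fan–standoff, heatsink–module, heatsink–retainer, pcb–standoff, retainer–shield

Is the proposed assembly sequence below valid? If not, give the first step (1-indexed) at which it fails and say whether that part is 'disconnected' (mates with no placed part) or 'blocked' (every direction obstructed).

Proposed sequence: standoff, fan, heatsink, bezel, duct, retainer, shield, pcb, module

Invalid at step 3 (disconnected)

1. standoff@(0, 0) [+x clear] — {standoff}
2. fan@(1, 0) [+y clear] — {fan, standoff}
3. heatsink@(1, 2) — no placed neighbour ⇒ disconnected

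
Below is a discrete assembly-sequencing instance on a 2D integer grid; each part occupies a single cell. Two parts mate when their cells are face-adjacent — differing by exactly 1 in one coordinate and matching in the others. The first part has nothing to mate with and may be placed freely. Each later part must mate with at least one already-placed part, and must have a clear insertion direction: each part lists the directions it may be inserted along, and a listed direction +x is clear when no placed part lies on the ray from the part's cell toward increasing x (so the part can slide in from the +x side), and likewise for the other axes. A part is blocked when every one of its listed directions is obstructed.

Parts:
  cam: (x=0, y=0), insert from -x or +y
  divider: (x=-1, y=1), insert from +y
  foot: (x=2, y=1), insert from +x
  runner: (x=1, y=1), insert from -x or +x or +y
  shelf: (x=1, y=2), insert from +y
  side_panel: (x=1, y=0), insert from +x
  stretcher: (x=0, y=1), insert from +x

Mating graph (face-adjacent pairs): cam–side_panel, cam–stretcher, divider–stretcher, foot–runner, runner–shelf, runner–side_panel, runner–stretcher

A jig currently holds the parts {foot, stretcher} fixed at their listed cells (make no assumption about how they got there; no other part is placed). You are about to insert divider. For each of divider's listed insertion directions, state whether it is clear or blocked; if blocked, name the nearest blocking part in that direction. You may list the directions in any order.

+y: clear

+y: ray from divider(-1, 1) has no placed part ⇒ clear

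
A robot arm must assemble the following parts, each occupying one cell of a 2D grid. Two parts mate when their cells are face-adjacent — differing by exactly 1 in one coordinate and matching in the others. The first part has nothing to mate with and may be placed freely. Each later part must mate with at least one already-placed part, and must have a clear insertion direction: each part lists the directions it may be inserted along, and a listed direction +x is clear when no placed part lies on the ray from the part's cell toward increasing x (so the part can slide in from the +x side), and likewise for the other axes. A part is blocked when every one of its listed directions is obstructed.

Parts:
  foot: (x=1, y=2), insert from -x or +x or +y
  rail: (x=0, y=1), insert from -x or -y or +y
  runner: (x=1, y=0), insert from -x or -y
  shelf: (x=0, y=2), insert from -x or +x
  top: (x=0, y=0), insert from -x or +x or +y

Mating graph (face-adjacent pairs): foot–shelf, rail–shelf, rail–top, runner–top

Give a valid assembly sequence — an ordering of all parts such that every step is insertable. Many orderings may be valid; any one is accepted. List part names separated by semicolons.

1. rail@(0, 1) [-x clear] — {rail}
2. shelf@(0, 2) [-x clear] — {rail, shelf}
3. foot@(1, 2) [+x clear] — {foot, rail, shelf}
4. top@(0, 0) [-x clear] — {foot, rail, shelf, top}
5. runner@(1, 0) [-y clear] — {foot, rail, runner, shelf, top}

rail; shelf; foot; top; runner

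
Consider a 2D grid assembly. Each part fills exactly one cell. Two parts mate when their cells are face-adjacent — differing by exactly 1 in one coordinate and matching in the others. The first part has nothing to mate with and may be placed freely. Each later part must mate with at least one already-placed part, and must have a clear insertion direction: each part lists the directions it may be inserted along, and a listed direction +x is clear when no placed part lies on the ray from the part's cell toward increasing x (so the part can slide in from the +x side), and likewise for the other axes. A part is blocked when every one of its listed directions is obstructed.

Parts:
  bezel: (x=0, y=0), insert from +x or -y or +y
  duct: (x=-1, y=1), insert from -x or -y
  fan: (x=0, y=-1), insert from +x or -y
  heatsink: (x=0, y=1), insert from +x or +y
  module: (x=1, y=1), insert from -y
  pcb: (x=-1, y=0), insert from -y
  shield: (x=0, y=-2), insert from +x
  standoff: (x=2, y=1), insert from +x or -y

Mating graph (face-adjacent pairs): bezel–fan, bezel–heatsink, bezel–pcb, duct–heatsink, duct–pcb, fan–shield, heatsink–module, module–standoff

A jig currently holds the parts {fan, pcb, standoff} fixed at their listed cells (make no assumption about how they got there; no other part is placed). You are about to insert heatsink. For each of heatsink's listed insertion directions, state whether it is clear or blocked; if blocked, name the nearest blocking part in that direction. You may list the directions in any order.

+x: blocked by standoff; +y: clear

+x: nearest on ray is standoff@(2, 1) ⇒ blocked
+y: ray from heatsink(0, 1) has no placed part ⇒ clear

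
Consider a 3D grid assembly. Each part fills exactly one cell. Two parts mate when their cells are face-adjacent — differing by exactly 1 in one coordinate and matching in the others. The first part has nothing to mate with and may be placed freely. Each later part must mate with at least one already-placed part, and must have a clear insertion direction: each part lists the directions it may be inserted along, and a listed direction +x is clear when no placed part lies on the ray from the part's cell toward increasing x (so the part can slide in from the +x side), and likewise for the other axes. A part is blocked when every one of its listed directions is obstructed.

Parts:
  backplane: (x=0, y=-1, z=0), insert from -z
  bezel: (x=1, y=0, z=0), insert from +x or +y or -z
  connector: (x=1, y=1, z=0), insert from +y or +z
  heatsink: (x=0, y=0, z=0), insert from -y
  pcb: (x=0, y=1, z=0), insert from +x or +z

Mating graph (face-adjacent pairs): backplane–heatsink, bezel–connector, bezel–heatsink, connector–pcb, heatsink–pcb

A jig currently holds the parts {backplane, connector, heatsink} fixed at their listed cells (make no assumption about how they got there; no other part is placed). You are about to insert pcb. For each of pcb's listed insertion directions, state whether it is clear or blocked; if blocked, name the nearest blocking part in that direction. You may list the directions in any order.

+x: nearest on ray is connector@(1, 1, 0) ⇒ blocked
+z: ray from pcb(0, 1, 0) has no placed part ⇒ clear

+x: blocked by connector; +z: clear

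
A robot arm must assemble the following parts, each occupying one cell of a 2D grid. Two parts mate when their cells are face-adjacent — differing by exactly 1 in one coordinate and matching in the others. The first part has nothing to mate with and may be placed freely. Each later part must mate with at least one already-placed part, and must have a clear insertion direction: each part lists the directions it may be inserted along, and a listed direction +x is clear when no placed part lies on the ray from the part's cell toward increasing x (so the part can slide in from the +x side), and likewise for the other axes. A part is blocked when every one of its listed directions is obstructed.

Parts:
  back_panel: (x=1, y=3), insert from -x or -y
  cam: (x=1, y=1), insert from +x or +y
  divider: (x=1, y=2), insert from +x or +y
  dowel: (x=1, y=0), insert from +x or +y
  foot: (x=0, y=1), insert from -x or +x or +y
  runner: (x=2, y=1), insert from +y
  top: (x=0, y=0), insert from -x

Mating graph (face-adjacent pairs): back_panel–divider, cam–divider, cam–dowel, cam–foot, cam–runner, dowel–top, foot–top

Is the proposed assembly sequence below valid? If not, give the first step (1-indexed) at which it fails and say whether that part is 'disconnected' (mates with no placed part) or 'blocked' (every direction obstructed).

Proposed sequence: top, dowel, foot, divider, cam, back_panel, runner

Invalid at step 4 (disconnected)

1. top@(0, 0) [-x clear] — {top}
2. dowel@(1, 0) [+x clear] — {dowel, top}
3. foot@(0, 1) [-x clear] — {dowel, foot, top}
4. divider@(1, 2) — no placed neighbour ⇒ disconnected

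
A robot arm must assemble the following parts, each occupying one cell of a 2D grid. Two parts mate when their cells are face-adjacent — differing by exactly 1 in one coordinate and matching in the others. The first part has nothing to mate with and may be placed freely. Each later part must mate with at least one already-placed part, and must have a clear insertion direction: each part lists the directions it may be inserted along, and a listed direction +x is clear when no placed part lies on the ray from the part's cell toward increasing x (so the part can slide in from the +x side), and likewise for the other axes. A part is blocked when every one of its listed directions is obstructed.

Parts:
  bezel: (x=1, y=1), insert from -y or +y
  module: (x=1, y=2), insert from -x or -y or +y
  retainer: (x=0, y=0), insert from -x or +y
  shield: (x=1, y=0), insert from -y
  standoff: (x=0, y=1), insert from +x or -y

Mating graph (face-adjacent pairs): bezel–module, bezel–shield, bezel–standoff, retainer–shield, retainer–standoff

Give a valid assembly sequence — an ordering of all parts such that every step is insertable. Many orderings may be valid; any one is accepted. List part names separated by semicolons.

1. standoff@(0, 1) [+x clear] — {standoff}
2. retainer@(0, 0) [-x clear] — {retainer, standoff}
3. shield@(1, 0) [-y clear] — {retainer, shield, standoff}
4. bezel@(1, 1) [+y clear] — {bezel, retainer, shield, standoff}
5. module@(1, 2) [-x clear] — {bezel, module, retainer, shield, standoff}

standoff; retainer; shield; bezel; module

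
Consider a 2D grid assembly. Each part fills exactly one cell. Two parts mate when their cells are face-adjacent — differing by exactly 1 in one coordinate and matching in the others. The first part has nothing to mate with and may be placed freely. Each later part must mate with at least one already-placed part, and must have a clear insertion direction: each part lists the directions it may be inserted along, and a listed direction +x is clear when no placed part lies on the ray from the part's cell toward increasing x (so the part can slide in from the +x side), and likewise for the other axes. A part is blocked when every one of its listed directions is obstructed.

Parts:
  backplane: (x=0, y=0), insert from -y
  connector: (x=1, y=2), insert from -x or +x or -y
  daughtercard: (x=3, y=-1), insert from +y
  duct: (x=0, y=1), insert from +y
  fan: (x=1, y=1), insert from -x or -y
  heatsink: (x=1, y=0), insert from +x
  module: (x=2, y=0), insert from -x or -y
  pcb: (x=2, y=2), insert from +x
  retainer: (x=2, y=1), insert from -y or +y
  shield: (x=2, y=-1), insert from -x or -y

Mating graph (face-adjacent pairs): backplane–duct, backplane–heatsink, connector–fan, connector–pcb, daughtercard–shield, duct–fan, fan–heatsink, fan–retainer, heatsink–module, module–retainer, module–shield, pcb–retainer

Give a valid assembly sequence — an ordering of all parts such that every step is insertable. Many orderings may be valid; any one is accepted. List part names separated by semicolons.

1. heatsink@(1, 0) [+x clear] — {heatsink}
2. fan@(1, 1) [-x clear] — {fan, heatsink}
3. retainer@(2, 1) [-y clear] — {fan, heatsink, retainer}
4. pcb@(2, 2) [+x clear] — {fan, heatsink, pcb, retainer}
5. module@(2, 0) [-y clear] — {fan, heatsink, module, pcb, retainer}
6. shield@(2, -1) [-x clear] — {fan, heatsink, module, pcb, retainer, shield}
7. daughtercard@(3, -1) [+y clear] — {daughtercard, fan, heatsink, module, pcb, retainer, shield}
8. backplane@(0, 0) [-y clear] — {backplane, daughtercard, fan, heatsink, module, pcb, retainer, shield}
9. duct@(0, 1) [+y clear] — {backplane, daughtercard, duct, fan, heatsink, module, pcb, retainer, shield}
10. connector@(1, 2) [-x clear] — {backplane, connector, daughtercard, duct, fan, heatsink, module, pcb, retainer, shield}

heatsink; fan; retainer; pcb; module; shield; daughtercard; backplane; duct; connector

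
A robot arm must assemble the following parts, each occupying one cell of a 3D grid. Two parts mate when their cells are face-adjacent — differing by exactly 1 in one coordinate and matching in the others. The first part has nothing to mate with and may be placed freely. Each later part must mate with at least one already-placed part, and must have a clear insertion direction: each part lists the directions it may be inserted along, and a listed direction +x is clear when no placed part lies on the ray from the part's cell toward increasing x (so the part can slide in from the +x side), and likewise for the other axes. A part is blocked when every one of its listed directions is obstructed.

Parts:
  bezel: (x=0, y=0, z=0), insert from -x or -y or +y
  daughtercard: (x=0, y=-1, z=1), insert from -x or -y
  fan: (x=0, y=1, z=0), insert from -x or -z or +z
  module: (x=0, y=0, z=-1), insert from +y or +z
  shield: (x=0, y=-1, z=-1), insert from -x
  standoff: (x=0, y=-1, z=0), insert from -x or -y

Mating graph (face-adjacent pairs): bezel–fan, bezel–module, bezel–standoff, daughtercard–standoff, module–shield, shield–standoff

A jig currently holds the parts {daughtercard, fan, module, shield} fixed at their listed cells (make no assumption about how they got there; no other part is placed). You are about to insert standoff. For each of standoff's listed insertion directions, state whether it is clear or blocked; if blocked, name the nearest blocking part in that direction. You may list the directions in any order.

-x: clear; -y: clear

-x: ray from standoff(0, -1, 0) has no placed part ⇒ clear
-y: ray from standoff(0, -1, 0) has no placed part ⇒ clear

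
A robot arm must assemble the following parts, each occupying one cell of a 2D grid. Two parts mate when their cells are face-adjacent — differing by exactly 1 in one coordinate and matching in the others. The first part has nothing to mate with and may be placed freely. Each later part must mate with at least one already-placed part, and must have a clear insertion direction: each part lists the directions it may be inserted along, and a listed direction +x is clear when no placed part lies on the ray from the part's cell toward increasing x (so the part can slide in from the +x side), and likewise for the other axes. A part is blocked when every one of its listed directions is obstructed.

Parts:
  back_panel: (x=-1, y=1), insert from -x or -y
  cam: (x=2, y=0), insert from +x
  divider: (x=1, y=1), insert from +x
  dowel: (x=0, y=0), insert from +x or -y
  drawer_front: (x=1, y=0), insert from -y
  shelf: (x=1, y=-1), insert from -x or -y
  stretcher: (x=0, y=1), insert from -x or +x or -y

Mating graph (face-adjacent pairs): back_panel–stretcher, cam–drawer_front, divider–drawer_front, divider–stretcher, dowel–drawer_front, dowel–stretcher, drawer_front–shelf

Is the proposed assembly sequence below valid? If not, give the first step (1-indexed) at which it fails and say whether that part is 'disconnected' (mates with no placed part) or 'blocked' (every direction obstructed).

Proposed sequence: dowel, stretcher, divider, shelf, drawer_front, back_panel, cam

Invalid at step 4 (disconnected)

1. dowel@(0, 0) [+x clear] — {dowel}
2. stretcher@(0, 1) [-x clear] — {dowel, stretcher}
3. divider@(1, 1) [+x clear] — {divider, dowel, stretcher}
4. shelf@(1, -1) — no placed neighbour ⇒ disconnected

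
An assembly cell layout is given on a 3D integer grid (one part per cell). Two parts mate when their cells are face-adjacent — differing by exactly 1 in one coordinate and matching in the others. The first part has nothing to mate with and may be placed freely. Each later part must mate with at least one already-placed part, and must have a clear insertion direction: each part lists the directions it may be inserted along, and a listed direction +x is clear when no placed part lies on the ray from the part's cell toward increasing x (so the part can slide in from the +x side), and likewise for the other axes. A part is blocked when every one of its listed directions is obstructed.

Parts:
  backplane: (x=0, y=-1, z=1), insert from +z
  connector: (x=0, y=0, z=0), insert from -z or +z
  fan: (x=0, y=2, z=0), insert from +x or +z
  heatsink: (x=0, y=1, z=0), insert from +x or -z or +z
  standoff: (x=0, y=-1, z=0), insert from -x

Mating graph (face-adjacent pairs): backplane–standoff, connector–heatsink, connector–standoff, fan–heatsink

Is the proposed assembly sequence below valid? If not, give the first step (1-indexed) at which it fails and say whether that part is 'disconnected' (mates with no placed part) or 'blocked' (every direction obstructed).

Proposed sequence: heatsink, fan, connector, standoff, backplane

1. heatsink@(0, 1, 0) [+x clear] — {heatsink}
2. fan@(0, 2, 0) [+x clear] — {fan, heatsink}
3. connector@(0, 0, 0) [-z clear] — {connector, fan, heatsink}
4. standoff@(0, -1, 0) [-x clear] — {connector, fan, heatsink, standoff}
5. backplane@(0, -1, 1) [+z clear] — {backplane, connector, fan, heatsink, standoff}

Valid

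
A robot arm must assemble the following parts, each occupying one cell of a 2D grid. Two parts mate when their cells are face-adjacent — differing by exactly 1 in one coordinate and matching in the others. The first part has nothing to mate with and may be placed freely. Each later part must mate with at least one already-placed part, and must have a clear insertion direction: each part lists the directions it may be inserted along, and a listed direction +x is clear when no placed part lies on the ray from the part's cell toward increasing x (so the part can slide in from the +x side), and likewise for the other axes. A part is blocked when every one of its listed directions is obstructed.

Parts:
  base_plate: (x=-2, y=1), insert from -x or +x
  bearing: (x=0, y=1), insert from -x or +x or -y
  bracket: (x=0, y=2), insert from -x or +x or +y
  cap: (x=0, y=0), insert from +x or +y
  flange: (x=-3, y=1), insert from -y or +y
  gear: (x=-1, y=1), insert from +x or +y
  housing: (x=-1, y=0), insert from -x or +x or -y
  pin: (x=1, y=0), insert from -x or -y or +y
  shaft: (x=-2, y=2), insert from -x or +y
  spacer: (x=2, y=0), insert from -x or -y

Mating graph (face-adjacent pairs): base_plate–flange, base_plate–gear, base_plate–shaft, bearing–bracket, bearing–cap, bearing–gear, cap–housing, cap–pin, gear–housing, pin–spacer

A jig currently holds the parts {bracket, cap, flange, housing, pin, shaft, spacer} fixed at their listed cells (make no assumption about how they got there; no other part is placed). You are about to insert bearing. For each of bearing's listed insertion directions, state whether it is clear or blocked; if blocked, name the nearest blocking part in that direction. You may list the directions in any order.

+x: clear; -x: blocked by flange; -y: blocked by cap

-x: nearest on ray is flange@(-3, 1) ⇒ blocked
+x: ray from bearing(0, 1) has no placed part ⇒ clear
-y: nearest on ray is cap@(0, 0) ⇒ blocked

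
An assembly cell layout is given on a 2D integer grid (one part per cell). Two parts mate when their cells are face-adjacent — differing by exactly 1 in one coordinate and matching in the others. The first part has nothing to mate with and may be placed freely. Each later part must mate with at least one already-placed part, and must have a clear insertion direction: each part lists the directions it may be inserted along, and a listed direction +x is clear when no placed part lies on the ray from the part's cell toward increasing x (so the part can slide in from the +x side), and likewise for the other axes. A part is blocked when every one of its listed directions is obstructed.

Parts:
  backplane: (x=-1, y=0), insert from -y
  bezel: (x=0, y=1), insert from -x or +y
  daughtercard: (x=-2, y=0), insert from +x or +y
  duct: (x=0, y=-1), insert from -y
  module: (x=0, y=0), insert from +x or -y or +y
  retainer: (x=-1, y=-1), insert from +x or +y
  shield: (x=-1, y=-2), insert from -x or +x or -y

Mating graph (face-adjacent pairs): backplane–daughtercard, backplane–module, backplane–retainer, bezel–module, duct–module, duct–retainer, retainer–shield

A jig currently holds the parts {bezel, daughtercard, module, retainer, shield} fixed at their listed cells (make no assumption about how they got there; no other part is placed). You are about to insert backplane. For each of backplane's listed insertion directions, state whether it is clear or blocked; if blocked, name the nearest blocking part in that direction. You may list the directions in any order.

-y: blocked by retainer

-y: nearest on ray is retainer@(-1, -1) ⇒ blocked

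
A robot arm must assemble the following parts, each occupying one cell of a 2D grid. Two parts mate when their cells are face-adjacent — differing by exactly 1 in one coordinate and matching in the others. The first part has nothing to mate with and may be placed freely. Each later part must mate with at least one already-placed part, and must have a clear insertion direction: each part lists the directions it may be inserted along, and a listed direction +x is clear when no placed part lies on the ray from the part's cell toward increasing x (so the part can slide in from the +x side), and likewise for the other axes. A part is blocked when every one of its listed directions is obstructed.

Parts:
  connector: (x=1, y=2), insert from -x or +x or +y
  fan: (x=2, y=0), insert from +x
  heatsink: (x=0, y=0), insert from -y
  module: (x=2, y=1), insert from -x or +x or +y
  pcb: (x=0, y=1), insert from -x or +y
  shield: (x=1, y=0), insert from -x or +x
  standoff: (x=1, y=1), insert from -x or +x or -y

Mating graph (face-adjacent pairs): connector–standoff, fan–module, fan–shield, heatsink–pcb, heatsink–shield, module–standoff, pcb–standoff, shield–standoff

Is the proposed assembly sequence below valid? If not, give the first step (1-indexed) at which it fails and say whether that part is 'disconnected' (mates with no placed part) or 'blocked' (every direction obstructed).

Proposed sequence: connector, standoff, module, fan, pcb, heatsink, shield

Invalid at step 7 (blocked)

1. connector@(1, 2) [-x clear] — {connector}
2. standoff@(1, 1) [-x clear] — {connector, standoff}
3. module@(2, 1) [+x clear] — {connector, module, standoff}
4. fan@(2, 0) [+x clear] — {connector, fan, module, standoff}
5. pcb@(0, 1) [-x clear] — {connector, fan, module, pcb, standoff}
6. heatsink@(0, 0) [-y clear] — {connector, fan, heatsink, module, pcb, standoff}
7. shield@(1, 0) — -x/+x all obstructed ⇒ blocked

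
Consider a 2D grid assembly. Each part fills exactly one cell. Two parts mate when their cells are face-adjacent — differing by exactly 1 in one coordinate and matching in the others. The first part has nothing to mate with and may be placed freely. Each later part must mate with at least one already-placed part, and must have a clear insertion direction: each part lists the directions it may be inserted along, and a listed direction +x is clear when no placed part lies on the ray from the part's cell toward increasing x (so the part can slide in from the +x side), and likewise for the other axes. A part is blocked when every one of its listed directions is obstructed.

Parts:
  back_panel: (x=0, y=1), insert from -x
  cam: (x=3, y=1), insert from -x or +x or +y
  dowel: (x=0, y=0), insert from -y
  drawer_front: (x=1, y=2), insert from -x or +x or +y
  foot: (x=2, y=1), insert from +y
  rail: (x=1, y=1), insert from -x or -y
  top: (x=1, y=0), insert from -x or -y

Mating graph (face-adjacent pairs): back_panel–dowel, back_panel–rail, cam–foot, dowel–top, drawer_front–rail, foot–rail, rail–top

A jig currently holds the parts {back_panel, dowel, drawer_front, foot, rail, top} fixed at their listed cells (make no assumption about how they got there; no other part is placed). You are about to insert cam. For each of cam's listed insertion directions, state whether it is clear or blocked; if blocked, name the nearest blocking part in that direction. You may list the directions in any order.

-x: nearest on ray is foot@(2, 1) ⇒ blocked
+x: ray from cam(3, 1) has no placed part ⇒ clear
+y: ray from cam(3, 1) has no placed part ⇒ clear

+x: clear; +y: clear; -x: blocked by foot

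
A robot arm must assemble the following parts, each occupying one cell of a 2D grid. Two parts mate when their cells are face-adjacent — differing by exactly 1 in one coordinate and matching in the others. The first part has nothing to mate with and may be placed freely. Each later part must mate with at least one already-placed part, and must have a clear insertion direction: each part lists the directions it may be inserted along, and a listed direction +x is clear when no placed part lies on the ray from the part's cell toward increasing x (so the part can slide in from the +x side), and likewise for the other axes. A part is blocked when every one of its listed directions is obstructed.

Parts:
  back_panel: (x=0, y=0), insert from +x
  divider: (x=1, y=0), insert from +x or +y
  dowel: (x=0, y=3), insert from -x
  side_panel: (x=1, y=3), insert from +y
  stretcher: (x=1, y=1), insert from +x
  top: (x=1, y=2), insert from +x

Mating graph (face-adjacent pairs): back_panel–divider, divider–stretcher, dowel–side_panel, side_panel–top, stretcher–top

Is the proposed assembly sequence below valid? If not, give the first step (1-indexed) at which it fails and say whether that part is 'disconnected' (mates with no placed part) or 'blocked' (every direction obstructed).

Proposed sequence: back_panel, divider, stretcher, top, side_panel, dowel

1. back_panel@(0, 0) [+x clear] — {back_panel}
2. divider@(1, 0) [+x clear] — {back_panel, divider}
3. stretcher@(1, 1) [+x clear] — {back_panel, divider, stretcher}
4. top@(1, 2) [+x clear] — {back_panel, divider, stretcher, top}
5. side_panel@(1, 3) [+y clear] — {back_panel, divider, side_panel, stretcher, top}
6. dowel@(0, 3) [-x clear] — {back_panel, divider, dowel, side_panel, stretcher, top}

Valid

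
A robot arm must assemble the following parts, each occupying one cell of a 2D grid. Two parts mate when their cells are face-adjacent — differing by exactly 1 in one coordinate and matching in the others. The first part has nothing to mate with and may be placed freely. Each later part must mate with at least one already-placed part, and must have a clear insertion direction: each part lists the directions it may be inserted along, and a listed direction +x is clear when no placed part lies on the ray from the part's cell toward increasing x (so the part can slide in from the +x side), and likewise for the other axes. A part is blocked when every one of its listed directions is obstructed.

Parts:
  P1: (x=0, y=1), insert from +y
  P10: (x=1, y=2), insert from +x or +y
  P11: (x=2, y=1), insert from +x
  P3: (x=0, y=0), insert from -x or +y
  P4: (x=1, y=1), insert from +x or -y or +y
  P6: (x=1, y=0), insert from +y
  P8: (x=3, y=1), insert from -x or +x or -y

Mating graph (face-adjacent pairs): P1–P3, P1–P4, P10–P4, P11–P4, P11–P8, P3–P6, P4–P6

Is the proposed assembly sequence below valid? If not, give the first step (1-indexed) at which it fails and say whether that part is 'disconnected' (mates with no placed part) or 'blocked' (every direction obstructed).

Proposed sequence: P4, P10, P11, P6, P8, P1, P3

Invalid at step 4 (blocked)

1. P4@(1, 1) [+x clear] — {P4}
2. P10@(1, 2) [+x clear] — {P10, P4}
3. P11@(2, 1) [+x clear] — {P10, P11, P4}
4. P6@(1, 0) — +y all obstructed ⇒ blocked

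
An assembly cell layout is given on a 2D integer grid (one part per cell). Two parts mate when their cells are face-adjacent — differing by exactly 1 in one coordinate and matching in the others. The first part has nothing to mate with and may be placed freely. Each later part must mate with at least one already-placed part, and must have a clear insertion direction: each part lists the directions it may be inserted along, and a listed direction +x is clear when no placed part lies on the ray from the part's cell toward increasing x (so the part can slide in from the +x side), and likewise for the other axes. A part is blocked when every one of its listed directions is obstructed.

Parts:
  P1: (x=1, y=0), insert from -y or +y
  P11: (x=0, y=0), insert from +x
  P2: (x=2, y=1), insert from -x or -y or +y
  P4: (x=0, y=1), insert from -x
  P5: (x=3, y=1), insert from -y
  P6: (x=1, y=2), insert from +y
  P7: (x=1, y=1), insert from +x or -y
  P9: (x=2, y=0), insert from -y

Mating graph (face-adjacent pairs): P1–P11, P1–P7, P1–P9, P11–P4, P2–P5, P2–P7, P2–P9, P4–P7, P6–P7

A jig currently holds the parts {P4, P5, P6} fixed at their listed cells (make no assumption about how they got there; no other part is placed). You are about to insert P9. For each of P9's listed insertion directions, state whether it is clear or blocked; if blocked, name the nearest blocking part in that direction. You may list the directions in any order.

-y: ray from P9(2, 0) has no placed part ⇒ clear

-y: clear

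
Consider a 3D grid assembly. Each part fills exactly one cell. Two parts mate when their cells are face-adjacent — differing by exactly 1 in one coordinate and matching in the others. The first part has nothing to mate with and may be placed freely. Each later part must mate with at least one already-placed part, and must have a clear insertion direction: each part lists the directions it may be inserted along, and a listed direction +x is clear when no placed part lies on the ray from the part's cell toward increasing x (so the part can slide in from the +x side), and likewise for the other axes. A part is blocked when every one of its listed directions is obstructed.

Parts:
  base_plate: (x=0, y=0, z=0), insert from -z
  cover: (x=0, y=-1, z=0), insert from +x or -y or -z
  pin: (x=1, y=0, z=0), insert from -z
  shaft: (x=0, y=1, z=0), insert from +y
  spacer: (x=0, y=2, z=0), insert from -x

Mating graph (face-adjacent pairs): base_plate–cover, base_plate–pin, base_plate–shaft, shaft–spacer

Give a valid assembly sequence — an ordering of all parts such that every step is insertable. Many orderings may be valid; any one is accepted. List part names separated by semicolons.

pin; base_plate; cover; shaft; spacer

1. pin@(1, 0, 0) [-z clear] — {pin}
2. base_plate@(0, 0, 0) [-z clear] — {base_plate, pin}
3. cover@(0, -1, 0) [+x clear] — {base_plate, cover, pin}
4. shaft@(0, 1, 0) [+y clear] — {base_plate, cover, pin, shaft}
5. spacer@(0, 2, 0) [-x clear] — {base_plate, cover, pin, shaft, spacer}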